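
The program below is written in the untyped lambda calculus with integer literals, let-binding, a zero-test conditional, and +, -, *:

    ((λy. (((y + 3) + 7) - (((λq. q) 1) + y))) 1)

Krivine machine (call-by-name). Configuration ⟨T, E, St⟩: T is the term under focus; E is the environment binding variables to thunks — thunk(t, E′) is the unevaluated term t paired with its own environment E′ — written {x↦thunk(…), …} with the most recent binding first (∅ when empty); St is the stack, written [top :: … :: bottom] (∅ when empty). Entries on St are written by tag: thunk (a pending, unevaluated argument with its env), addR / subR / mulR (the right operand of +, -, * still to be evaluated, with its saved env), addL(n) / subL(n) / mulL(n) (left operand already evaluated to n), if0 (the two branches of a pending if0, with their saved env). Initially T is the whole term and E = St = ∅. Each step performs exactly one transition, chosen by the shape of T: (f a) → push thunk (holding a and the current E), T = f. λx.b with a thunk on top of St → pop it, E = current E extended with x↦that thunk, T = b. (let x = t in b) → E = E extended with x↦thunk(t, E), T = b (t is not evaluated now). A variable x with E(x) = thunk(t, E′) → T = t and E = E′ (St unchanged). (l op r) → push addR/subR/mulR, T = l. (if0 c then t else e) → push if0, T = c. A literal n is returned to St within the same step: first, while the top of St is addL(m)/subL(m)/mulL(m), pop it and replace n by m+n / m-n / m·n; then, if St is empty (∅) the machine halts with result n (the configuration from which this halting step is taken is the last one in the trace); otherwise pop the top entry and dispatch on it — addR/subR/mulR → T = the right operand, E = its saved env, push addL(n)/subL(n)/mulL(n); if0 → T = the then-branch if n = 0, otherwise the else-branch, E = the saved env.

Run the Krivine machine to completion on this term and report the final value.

step 0: <T=((λy. (((y + 3) + 7) - (((λq. q) 1) + y))) 1), E=∅, St=∅>
step 1: <T=(λy. (((y + 3) + 7) - (((λq. q) 1) + y))), E=∅, St=[thunk]>
step 2: <T=(((y + 3) + 7) - (((λq. q) 1) + y)), E={y↦thunk(1, ∅)}, St=∅>
step 3: <T=((y + 3) + 7), E={y↦thunk(1, ∅)}, St=[subR]>
step 4: <T=(y + 3), E={y↦thunk(1, ∅)}, St=[addR :: subR]>
step 5: <T=y, E={y↦thunk(1, ∅)}, St=[addR :: addR :: subR]>
step 6: <T=1, E=∅, St=[addR :: addR :: subR]>
step 7: <T=3, E={y↦thunk(1, ∅)}, St=[addL(1) :: addR :: subR]>
step 8: <T=7, E={y↦thunk(1, ∅)}, St=[addL(4) :: subR]>
step 9: <T=(((λq. q) 1) + y), E={y↦thunk(1, ∅)}, St=[subL(11)]>
step 10: <T=((λq. q) 1), E={y↦thunk(1, ∅)}, St=[addR :: subL(11)]>
step 11: <T=(λq. q), E={y↦thunk(1, ∅)}, St=[thunk :: addR :: subL(11)]>
step 12: <T=q, E={q↦thunk(1, {y↦thunk(1, ∅)}), y↦thunk(1, ∅)}, St=[addR :: subL(11)]>
step 13: <T=1, E={y↦thunk(1, ∅)}, St=[addR :: subL(11)]>
step 14: <T=y, E={y↦thunk(1, ∅)}, St=[addL(1) :: subL(11)]>
step 15: <T=1, E=∅, St=[addL(1) :: subL(11)]>
→ final value 9

Answer: 9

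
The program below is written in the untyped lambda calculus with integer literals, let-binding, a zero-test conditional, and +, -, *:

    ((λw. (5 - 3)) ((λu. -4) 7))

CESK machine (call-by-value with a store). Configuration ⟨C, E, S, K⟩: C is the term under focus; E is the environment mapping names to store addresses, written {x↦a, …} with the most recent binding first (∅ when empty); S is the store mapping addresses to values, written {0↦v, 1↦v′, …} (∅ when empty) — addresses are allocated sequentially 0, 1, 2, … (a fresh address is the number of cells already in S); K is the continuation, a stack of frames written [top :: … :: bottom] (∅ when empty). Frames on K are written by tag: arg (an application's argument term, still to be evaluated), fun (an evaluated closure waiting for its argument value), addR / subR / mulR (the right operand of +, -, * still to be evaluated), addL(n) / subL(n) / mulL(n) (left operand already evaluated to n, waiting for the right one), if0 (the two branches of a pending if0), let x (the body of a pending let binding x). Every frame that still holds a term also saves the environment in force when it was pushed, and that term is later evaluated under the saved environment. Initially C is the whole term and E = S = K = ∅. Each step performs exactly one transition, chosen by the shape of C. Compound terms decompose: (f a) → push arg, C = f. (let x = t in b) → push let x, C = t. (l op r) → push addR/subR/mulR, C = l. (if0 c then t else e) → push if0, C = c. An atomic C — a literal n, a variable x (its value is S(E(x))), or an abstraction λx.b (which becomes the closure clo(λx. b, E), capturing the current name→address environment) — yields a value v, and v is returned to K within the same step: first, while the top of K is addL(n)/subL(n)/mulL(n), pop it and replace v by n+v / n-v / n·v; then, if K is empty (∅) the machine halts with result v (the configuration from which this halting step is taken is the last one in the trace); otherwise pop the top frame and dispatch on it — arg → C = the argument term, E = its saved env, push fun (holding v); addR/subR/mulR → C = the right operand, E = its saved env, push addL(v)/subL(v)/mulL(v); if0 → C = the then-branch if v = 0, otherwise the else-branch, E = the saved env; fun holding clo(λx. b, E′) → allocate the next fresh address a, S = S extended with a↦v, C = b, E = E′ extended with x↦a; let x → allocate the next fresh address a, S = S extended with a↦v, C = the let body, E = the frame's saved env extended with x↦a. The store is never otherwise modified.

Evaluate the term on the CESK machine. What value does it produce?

[0] [C=((λw. (5 - 3)) ((λu. -4) 7)) | E=∅ | S=∅ | K=∅]
[1] [C=(λw. (5 - 3)) | E=∅ | S=∅ | K=[arg]]
[2] [C=((λu. -4) 7) | E=∅ | S=∅ | K=[fun]]
[3] [C=(λu. -4) | E=∅ | S=∅ | K=[arg :: fun]]
[4] [C=7 | E=∅ | S=∅ | K=[fun :: fun]]
[5] [C=-4 | E={u↦0} | S={0↦7} | K=[fun]]
[6] [C=(5 - 3) | E={w↦1} | S={0↦7, 1↦-4} | K=∅]
[7] [C=5 | E={w↦1} | S={0↦7, 1↦-4} | K=[subR]]
[8] [C=3 | E={w↦1} | S={0↦7, 1↦-4} | K=[subL(5)]]
→ final value 2

Answer: 2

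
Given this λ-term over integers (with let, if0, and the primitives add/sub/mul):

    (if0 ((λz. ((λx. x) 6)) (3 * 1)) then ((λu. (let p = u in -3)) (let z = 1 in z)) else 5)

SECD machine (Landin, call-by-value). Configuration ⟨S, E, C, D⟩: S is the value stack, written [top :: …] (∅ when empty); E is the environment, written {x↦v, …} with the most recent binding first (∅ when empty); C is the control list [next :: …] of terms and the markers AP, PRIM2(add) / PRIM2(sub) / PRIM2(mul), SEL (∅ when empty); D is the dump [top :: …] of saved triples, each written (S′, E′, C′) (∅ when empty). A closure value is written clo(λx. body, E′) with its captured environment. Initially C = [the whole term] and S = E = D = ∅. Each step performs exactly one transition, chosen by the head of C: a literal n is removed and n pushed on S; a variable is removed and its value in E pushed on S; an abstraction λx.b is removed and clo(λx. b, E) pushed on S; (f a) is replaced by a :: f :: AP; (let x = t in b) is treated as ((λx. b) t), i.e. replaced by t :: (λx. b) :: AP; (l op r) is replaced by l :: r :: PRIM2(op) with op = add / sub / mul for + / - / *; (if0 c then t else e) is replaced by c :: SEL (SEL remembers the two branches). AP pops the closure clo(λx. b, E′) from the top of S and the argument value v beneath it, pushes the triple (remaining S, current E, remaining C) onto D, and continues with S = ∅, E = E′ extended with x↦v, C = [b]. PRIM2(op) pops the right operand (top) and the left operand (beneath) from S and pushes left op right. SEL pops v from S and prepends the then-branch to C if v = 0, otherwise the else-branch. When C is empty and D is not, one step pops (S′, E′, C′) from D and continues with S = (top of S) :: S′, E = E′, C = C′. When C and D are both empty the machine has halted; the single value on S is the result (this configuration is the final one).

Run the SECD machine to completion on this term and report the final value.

Answer: 5

Execution trace:
[0] ⟨S=∅; E=∅; C=[(if0 ((λz. ((λx. x) 6)) (3 * 1)) then ((λu. (let p = u in -3)) (let z = 1 in z)) else 5)]; D=∅⟩
[1] ⟨S=∅; E=∅; C=[((λz. ((λx. x) 6)) (3 * 1)) :: SEL]; D=∅⟩
[2] ⟨S=∅; E=∅; C=[(3 * 1) :: (λz. ((λx. x) 6)) :: AP :: SEL]; D=∅⟩
[3] ⟨S=∅; E=∅; C=[3 :: 1 :: PRIM2(mul) :: (λz. ((λx. x) 6)) :: AP :: SEL]; D=∅⟩
[4] ⟨S=[3]; E=∅; C=[1 :: PRIM2(mul) :: (λz. ((λx. x) 6)) :: AP :: SEL]; D=∅⟩
[5] ⟨S=[1 :: 3]; E=∅; C=[PRIM2(mul) :: (λz. ((λx. x) 6)) :: AP :: SEL]; D=∅⟩
[6] ⟨S=[3]; E=∅; C=[(λz. ((λx. x) 6)) :: AP :: SEL]; D=∅⟩
[7] ⟨S=[clo(λz. ((λx. x) 6), ∅) :: 3]; E=∅; C=[AP :: SEL]; D=∅⟩
[8] ⟨S=∅; E={z↦3}; C=[((λx. x) 6)]; D=[(∅, ∅, [SEL])]⟩
[9] ⟨S=∅; E={z↦3}; C=[6 :: (λx. x) :: AP]; D=[(∅, ∅, [SEL])]⟩
[10] ⟨S=[6]; E={z↦3}; C=[(λx. x) :: AP]; D=[(∅, ∅, [SEL])]⟩
[11] ⟨S=[clo(λx. x, {z↦3}) :: 6]; E={z↦3}; C=[AP]; D=[(∅, ∅, [SEL])]⟩
[12] ⟨S=∅; E={x↦6, z↦3}; C=[x]; D=[(∅, {z↦3}, ∅) :: (∅, ∅, [SEL])]⟩
[13] ⟨S=[6]; E={x↦6, z↦3}; C=∅; D=[(∅, {z↦3}, ∅) :: (∅, ∅, [SEL])]⟩
[14] ⟨S=[6]; E={z↦3}; C=∅; D=[(∅, ∅, [SEL])]⟩
[15] ⟨S=[6]; E=∅; C=[SEL]; D=∅⟩
[16] ⟨S=∅; E=∅; C=[5]; D=∅⟩
[17] ⟨S=[5]; E=∅; C=∅; D=∅⟩
→ final value 5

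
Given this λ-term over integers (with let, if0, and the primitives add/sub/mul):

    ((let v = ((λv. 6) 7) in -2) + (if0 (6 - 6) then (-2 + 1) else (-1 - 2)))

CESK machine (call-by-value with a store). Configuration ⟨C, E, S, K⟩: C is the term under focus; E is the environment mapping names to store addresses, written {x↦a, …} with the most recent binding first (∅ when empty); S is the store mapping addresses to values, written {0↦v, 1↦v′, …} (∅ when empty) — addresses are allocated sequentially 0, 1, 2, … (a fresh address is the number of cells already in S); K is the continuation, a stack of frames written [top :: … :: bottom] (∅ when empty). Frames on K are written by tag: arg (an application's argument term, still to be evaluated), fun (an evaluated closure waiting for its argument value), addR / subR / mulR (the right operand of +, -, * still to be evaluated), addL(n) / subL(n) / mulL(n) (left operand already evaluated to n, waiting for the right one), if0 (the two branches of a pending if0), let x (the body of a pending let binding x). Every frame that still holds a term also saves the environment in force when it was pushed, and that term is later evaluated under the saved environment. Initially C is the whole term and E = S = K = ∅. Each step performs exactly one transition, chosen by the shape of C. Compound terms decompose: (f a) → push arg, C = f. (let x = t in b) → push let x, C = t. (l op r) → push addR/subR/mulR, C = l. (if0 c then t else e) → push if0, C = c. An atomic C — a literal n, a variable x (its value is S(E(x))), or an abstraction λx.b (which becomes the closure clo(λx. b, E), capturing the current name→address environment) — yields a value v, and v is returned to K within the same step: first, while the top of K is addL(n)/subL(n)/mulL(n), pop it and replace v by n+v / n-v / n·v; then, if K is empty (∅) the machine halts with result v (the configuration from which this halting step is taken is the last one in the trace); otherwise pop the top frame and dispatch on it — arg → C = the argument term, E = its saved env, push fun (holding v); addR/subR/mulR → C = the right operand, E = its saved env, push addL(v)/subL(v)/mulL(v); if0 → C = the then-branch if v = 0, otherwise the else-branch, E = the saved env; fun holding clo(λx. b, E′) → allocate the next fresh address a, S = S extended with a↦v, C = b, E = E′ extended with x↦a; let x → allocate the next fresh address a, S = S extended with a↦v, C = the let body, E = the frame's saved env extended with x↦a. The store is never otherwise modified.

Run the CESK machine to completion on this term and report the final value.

[0] <C=((let v = ((λv. 6) 7) in -2) + (if0 (6 - 6) then (-2 + 1) else (-1 - 2))), E=∅, S=∅, K=∅>
[1] <C=(let v = ((λv. 6) 7) in -2), E=∅, S=∅, K=[addR]>
[2] <C=((λv. 6) 7), E=∅, S=∅, K=[let v :: addR]>
[3] <C=(λv. 6), E=∅, S=∅, K=[arg :: let v :: addR]>
[4] <C=7, E=∅, S=∅, K=[fun :: let v :: addR]>
[5] <C=6, E={v↦0}, S={0↦7}, K=[let v :: addR]>
[6] <C=-2, E={v↦1}, S={0↦7, 1↦6}, K=[addR]>
[7] <C=(if0 (6 - 6) then (-2 + 1) else (-1 - 2)), E=∅, S={0↦7, 1↦6}, K=[addL(-2)]>
[8] <C=(6 - 6), E=∅, S={0↦7, 1↦6}, K=[if0 :: addL(-2)]>
[9] <C=6, E=∅, S={0↦7, 1↦6}, K=[subR :: if0 :: addL(-2)]>
[10] <C=6, E=∅, S={0↦7, 1↦6}, K=[subL(6) :: if0 :: addL(-2)]>
[11] <C=(-2 + 1), E=∅, S={0↦7, 1↦6}, K=[addL(-2)]>
[12] <C=-2, E=∅, S={0↦7, 1↦6}, K=[addR :: addL(-2)]>
[13] <C=1, E=∅, S={0↦7, 1↦6}, K=[addL(-2) :: addL(-2)]>
→ final value -3

Answer: -3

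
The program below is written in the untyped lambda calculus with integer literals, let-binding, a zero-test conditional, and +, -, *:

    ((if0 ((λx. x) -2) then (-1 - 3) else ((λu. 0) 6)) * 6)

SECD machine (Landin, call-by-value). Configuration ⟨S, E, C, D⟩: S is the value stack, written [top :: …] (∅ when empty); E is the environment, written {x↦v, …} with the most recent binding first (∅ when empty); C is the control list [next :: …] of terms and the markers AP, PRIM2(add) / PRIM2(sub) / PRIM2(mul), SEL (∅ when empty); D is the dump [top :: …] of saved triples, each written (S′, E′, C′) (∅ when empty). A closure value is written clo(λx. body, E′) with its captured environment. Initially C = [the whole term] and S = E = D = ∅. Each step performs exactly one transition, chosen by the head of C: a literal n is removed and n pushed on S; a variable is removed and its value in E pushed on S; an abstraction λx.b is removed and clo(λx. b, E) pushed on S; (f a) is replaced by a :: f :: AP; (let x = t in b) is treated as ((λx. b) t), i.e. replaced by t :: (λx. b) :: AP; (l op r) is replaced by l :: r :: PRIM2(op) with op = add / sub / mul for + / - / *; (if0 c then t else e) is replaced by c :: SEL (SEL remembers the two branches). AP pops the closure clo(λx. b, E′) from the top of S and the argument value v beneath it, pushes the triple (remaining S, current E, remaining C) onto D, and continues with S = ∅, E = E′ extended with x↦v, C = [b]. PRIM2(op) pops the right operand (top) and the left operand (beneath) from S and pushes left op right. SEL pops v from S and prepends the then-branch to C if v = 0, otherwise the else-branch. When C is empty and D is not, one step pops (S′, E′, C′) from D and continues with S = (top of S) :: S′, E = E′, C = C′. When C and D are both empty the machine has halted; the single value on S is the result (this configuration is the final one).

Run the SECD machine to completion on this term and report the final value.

step 0: ⟨S=∅; E=∅; C=[((if0 ((λx. x) -2) then (-1 - 3) else ((λu. 0) 6)) * 6)]; D=∅⟩
step 1: ⟨S=∅; E=∅; C=[(if0 ((λx. x) -2) then (-1 - 3) else ((λu. 0) 6)) :: 6 :: PRIM2(mul)]; D=∅⟩
step 2: ⟨S=∅; E=∅; C=[((λx. x) -2) :: SEL :: 6 :: PRIM2(mul)]; D=∅⟩
step 3: ⟨S=∅; E=∅; C=[-2 :: (λx. x) :: AP :: SEL :: 6 :: PRIM2(mul)]; D=∅⟩
step 4: ⟨S=[-2]; E=∅; C=[(λx. x) :: AP :: SEL :: 6 :: PRIM2(mul)]; D=∅⟩
step 5: ⟨S=[clo(λx. x, ∅) :: -2]; E=∅; C=[AP :: SEL :: 6 :: PRIM2(mul)]; D=∅⟩
step 6: ⟨S=∅; E={x↦-2}; C=[x]; D=[(∅, ∅, [SEL :: 6 :: PRIM2(mul)])]⟩
step 7: ⟨S=[-2]; E={x↦-2}; C=∅; D=[(∅, ∅, [SEL :: 6 :: PRIM2(mul)])]⟩
step 8: ⟨S=[-2]; E=∅; C=[SEL :: 6 :: PRIM2(mul)]; D=∅⟩
step 9: ⟨S=∅; E=∅; C=[((λu. 0) 6) :: 6 :: PRIM2(mul)]; D=∅⟩
step 10: ⟨S=∅; E=∅; C=[6 :: (λu. 0) :: AP :: 6 :: PRIM2(mul)]; D=∅⟩
step 11: ⟨S=[6]; E=∅; C=[(λu. 0) :: AP :: 6 :: PRIM2(mul)]; D=∅⟩
step 12: ⟨S=[clo(λu. 0, ∅) :: 6]; E=∅; C=[AP :: 6 :: PRIM2(mul)]; D=∅⟩
step 13: ⟨S=∅; E={u↦6}; C=[0]; D=[(∅, ∅, [6 :: PRIM2(mul)])]⟩
step 14: ⟨S=[0]; E={u↦6}; C=∅; D=[(∅, ∅, [6 :: PRIM2(mul)])]⟩
step 15: ⟨S=[0]; E=∅; C=[6 :: PRIM2(mul)]; D=∅⟩
step 16: ⟨S=[6 :: 0]; E=∅; C=[PRIM2(mul)]; D=∅⟩
step 17: ⟨S=[0]; E=∅; C=∅; D=∅⟩
→ final value 0

Answer: 0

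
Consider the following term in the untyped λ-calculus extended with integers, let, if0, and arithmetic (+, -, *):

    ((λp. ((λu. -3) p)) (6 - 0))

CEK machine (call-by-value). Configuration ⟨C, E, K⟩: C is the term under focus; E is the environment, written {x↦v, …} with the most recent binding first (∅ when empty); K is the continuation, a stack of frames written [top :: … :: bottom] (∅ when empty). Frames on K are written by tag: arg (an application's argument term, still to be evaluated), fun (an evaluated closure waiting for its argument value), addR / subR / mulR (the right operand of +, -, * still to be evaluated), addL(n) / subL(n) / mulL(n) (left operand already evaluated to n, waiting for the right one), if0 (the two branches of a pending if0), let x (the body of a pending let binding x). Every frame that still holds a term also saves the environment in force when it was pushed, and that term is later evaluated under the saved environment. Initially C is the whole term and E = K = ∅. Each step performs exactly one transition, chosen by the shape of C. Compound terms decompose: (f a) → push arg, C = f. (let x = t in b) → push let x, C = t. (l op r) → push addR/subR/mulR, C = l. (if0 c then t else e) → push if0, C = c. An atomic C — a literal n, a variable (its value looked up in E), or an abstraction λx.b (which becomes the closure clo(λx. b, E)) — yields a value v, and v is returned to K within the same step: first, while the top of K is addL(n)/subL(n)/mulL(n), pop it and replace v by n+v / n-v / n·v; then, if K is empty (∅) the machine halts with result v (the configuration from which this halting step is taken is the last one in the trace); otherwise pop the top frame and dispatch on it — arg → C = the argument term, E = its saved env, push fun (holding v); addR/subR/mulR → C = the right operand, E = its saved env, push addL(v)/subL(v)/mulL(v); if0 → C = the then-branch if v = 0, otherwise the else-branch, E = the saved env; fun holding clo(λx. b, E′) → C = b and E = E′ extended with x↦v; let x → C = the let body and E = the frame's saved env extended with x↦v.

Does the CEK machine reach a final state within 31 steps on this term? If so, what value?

[0] <C=((λp. ((λu. -3) p)) (6 - 0)), E=∅, K=∅>
[1] <C=(λp. ((λu. -3) p)), E=∅, K=[arg]>
[2] <C=(6 - 0), E=∅, K=[fun]>
[3] <C=6, E=∅, K=[subR :: fun]>
[4] <C=0, E=∅, K=[subL(6) :: fun]>
[5] <C=((λu. -3) p), E={p↦6}, K=∅>
[6] <C=(λu. -3), E={p↦6}, K=[arg]>
[7] <C=p, E={p↦6}, K=[fun]>
[8] <C=-3, E={u↦6, p↦6}, K=∅>
→ final value -3

Answer: -3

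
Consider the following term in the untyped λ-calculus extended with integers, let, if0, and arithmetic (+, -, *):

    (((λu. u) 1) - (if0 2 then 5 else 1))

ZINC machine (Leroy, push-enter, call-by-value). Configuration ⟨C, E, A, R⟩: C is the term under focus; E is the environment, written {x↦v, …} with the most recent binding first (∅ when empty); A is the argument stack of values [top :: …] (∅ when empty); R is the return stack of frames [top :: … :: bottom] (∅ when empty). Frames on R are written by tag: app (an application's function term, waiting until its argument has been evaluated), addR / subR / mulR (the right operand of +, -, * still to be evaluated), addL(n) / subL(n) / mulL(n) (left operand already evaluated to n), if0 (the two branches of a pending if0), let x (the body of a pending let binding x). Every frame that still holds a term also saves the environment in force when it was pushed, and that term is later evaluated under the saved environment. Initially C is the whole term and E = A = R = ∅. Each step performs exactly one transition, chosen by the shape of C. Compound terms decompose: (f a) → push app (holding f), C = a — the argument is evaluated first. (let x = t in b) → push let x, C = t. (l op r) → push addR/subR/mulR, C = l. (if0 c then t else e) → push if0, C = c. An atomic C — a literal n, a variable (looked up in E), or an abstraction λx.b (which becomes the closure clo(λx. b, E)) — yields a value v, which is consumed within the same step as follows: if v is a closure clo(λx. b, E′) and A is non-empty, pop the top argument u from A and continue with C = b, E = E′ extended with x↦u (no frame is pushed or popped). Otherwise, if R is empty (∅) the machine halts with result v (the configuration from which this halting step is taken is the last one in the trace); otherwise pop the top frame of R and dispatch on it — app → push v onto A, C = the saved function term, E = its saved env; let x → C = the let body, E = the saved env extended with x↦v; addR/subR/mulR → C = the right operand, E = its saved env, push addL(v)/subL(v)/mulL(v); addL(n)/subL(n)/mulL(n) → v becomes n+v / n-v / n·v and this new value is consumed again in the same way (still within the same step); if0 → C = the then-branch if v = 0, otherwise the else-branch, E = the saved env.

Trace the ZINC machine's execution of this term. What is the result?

Answer: 0

Derivation:
step 0: [C=(((λu. u) 1) - (if0 2 then 5 else 1)) | E=∅ | A=∅ | R=∅]
step 1: [C=((λu. u) 1) | E=∅ | A=∅ | R=[subR]]
step 2: [C=1 | E=∅ | A=∅ | R=[app :: subR]]
step 3: [C=(λu. u) | E=∅ | A=[1] | R=[subR]]
step 4: [C=u | E={u↦1} | A=∅ | R=[subR]]
step 5: [C=(if0 2 then 5 else 1) | E=∅ | A=∅ | R=[subL(1)]]
step 6: [C=2 | E=∅ | A=∅ | R=[if0 :: subL(1)]]
step 7: [C=1 | E=∅ | A=∅ | R=[subL(1)]]
→ final value 0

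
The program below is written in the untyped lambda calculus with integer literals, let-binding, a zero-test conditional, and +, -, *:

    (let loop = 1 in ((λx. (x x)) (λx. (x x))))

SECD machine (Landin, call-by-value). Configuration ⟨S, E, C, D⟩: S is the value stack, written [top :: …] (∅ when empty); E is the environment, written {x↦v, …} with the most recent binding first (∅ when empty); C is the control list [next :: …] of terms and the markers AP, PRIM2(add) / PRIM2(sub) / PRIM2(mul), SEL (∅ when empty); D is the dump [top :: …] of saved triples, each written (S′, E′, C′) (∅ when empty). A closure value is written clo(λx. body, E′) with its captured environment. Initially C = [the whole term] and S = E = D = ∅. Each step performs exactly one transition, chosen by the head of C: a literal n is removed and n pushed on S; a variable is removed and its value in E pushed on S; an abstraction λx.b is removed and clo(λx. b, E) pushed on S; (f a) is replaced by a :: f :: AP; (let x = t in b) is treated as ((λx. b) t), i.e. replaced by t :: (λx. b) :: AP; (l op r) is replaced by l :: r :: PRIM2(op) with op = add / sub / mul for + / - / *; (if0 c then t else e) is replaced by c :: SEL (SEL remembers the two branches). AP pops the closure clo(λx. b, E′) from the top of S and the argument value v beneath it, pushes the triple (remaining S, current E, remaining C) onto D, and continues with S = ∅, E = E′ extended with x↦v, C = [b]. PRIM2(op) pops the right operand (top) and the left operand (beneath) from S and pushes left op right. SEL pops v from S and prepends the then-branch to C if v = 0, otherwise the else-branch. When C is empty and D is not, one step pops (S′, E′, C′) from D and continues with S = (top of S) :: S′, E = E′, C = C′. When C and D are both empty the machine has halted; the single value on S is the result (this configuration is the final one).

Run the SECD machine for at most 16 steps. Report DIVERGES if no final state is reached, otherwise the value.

0. <S=∅, E=∅, C=[(let loop = 1 in ((λx. (x x)) (λx. (x x))))], D=∅>
1. <S=∅, E=∅, C=[1 :: (λloop. ((λx. (x x)) (λx. (x x)))) :: AP], D=∅>
2. <S=[1], E=∅, C=[(λloop. ((λx. (x x)) (λx. (x x)))) :: AP], D=∅>
3. <S=[clo(λloop. ((λx. (x x)) (λx. (x x))), ∅) :: 1], E=∅, C=[AP], D=∅>
4. <S=∅, E={loop↦1}, C=[((λx. (x x)) (λx. (x x)))], D=[(∅, ∅, ∅)]>
5. <S=∅, E={loop↦1}, C=[(λx. (x x)) :: (λx. (x x)) :: AP], D=[(∅, ∅, ∅)]>
6. <S=[clo(λx. (x x), {loop↦1})], E={loop↦1}, C=[(λx. (x x)) :: AP], D=[(∅, ∅, ∅)]>
7. <S=[clo(λx. (x x), {loop↦1}) :: clo(λx. (x x), {loop↦1})], E={loop↦1}, C=[AP], D=[(∅, ∅, ∅)]>
8. <S=∅, E={x↦clo(λx. (x x), {loop↦1}), loop↦1}, C=[(x x)], D=[(∅, {loop↦1}, ∅) :: (∅, ∅, ∅)]>
9. <S=∅, E={x↦clo(λx. (x x), {loop↦1}), loop↦1}, C=[x :: x :: AP], D=[(∅, {loop↦1}, ∅) :: (∅, ∅, ∅)]>
10. <S=[clo(λx. (x x), {loop↦1})], E={x↦clo(λx. (x x), {loop↦1}), loop↦1}, C=[x :: AP], D=[(∅, {loop↦1}, ∅) :: (∅, ∅, ∅)]>
11. <S=[clo(λx. (x x), {loop↦1}) :: clo(λx. (x x), {loop↦1})], E={x↦clo(λx. (x x), {loop↦1}), loop↦1}, C=[AP], D=[(∅, {loop↦1}, ∅) :: (∅, ∅, ∅)]>
12. <S=∅, E={x↦clo(λx. (x x), {loop↦1}), loop↦1}, C=[(x x)], D=[(∅, {x↦clo(λx. (x x), {loop↦1}), loop↦1}, ∅) :: (∅, {loop↦1}, ∅) :: (∅, ∅, ∅)]>
13. <S=∅, E={x↦clo(λx. (x x), {loop↦1}), loop↦1}, C=[x :: x :: AP], D=[(∅, {x↦clo(λx. (x x), {loop↦1}), loop↦1}, ∅) :: (∅, {loop↦1}, ∅) :: (∅, ∅, ∅)]>
14. <S=[clo(λx. (x x), {loop↦1})], E={x↦clo(λx. (x x), {loop↦1}), loop↦1}, C=[x :: AP], D=[(∅, {x↦clo(λx. (x x), {loop↦1}), loop↦1}, ∅) :: (∅, {loop↦1}, ∅) :: (∅, ∅, ∅)]>
15. <S=[clo(λx. (x x), {loop↦1}) :: clo(λx. (x x), {loop↦1})], E={x↦clo(λx. (x x), {loop↦1}), loop↦1}, C=[AP], D=[(∅, {x↦clo(λx. (x x), {loop↦1}), loop↦1}, ∅) :: (∅, {loop↦1}, ∅) :: (∅, ∅, ∅)]>
16. <S=∅, E={x↦clo(λx. (x x), {loop↦1}), loop↦1}, C=[(x x)], D=[(∅, {x↦clo(λx. (x x), {loop↦1}), loop↦1}, ∅) :: (∅, {x↦clo(λx. (x x), {loop↦1}), loop↦1}, ∅) :: (∅, {loop↦1}, ∅) :: (∅, ∅, ∅)]>
→ 16 transitions taken and the configuration is still not final: no result within 16 steps

Answer: DIVERGES (no final state within 16 steps)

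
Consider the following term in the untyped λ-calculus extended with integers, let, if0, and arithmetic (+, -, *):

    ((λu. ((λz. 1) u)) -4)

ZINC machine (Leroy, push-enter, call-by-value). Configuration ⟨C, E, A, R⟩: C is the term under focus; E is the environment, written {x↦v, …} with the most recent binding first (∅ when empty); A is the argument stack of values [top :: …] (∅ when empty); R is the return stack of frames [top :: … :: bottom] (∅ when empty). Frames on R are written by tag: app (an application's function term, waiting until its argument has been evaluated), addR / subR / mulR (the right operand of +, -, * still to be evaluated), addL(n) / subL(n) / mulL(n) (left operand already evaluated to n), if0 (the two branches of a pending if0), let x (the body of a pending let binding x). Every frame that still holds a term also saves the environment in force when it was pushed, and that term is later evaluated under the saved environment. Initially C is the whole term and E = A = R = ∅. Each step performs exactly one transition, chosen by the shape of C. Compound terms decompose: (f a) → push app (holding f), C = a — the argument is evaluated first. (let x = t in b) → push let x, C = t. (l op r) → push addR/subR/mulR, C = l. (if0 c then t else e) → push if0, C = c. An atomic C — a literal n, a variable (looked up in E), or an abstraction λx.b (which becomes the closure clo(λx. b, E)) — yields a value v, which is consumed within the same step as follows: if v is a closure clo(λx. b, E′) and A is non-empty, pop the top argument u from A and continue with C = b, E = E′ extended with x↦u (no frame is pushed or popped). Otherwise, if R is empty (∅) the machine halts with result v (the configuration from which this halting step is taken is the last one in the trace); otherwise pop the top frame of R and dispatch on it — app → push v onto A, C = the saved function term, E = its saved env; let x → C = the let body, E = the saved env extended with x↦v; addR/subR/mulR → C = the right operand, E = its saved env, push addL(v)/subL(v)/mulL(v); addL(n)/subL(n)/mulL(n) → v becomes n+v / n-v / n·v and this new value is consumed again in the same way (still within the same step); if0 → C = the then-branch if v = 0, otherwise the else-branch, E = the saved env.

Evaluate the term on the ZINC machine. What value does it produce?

Answer: 1

Execution trace:
[0] [C=((λu. ((λz. 1) u)) -4) | E=∅ | A=∅ | R=∅]
[1] [C=-4 | E=∅ | A=∅ | R=[app]]
[2] [C=(λu. ((λz. 1) u)) | E=∅ | A=[-4] | R=∅]
[3] [C=((λz. 1) u) | E={u↦-4} | A=∅ | R=∅]
[4] [C=u | E={u↦-4} | A=∅ | R=[app]]
[5] [C=(λz. 1) | E={u↦-4} | A=[-4] | R=∅]
[6] [C=1 | E={z↦-4, u↦-4} | A=∅ | R=∅]
→ final value 1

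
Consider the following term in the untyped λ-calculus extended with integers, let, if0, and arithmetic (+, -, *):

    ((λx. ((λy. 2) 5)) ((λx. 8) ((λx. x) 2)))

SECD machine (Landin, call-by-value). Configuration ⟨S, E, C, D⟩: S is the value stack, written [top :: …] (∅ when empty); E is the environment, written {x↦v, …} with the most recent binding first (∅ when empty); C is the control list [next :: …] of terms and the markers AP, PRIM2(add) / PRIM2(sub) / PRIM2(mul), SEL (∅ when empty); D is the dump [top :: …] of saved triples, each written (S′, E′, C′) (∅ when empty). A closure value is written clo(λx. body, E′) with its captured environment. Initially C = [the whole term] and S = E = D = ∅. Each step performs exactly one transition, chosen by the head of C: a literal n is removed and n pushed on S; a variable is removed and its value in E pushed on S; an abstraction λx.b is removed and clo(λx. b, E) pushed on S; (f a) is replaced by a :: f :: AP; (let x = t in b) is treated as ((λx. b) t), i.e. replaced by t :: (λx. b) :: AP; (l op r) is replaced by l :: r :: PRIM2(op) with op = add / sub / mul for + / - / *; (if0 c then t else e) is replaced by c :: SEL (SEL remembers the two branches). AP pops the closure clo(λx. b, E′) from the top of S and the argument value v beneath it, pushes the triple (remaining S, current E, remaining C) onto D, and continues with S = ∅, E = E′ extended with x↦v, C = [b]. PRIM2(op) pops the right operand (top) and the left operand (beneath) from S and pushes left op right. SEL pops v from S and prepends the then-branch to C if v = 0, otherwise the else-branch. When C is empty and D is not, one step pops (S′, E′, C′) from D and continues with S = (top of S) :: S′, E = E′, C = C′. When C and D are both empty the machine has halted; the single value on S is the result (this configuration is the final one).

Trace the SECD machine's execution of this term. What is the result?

Answer: 2

Derivation:
0. ⟨S=∅; E=∅; C=[((λx. ((λy. 2) 5)) ((λx. 8) ((λx. x) 2)))]; D=∅⟩
1. ⟨S=∅; E=∅; C=[((λx. 8) ((λx. x) 2)) :: (λx. ((λy. 2) 5)) :: AP]; D=∅⟩
2. ⟨S=∅; E=∅; C=[((λx. x) 2) :: (λx. 8) :: AP :: (λx. ((λy. 2) 5)) :: AP]; D=∅⟩
3. ⟨S=∅; E=∅; C=[2 :: (λx. x) :: AP :: (λx. 8) :: AP :: (λx. ((λy. 2) 5)) :: AP]; D=∅⟩
4. ⟨S=[2]; E=∅; C=[(λx. x) :: AP :: (λx. 8) :: AP :: (λx. ((λy. 2) 5)) :: AP]; D=∅⟩
5. ⟨S=[clo(λx. x, ∅) :: 2]; E=∅; C=[AP :: (λx. 8) :: AP :: (λx. ((λy. 2) 5)) :: AP]; D=∅⟩
6. ⟨S=∅; E={x↦2}; C=[x]; D=[(∅, ∅, [(λx. 8) :: AP :: (λx. ((λy. 2) 5)) :: AP])]⟩
7. ⟨S=[2]; E={x↦2}; C=∅; D=[(∅, ∅, [(λx. 8) :: AP :: (λx. ((λy. 2) 5)) :: AP])]⟩
8. ⟨S=[2]; E=∅; C=[(λx. 8) :: AP :: (λx. ((λy. 2) 5)) :: AP]; D=∅⟩
9. ⟨S=[clo(λx. 8, ∅) :: 2]; E=∅; C=[AP :: (λx. ((λy. 2) 5)) :: AP]; D=∅⟩
10. ⟨S=∅; E={x↦2}; C=[8]; D=[(∅, ∅, [(λx. ((λy. 2) 5)) :: AP])]⟩
11. ⟨S=[8]; E={x↦2}; C=∅; D=[(∅, ∅, [(λx. ((λy. 2) 5)) :: AP])]⟩
12. ⟨S=[8]; E=∅; C=[(λx. ((λy. 2) 5)) :: AP]; D=∅⟩
13. ⟨S=[clo(λx. ((λy. 2) 5), ∅) :: 8]; E=∅; C=[AP]; D=∅⟩
14. ⟨S=∅; E={x↦8}; C=[((λy. 2) 5)]; D=[(∅, ∅, ∅)]⟩
15. ⟨S=∅; E={x↦8}; C=[5 :: (λy. 2) :: AP]; D=[(∅, ∅, ∅)]⟩
16. ⟨S=[5]; E={x↦8}; C=[(λy. 2) :: AP]; D=[(∅, ∅, ∅)]⟩
17. ⟨S=[clo(λy. 2, {x↦8}) :: 5]; E={x↦8}; C=[AP]; D=[(∅, ∅, ∅)]⟩
18. ⟨S=∅; E={y↦5, x↦8}; C=[2]; D=[(∅, {x↦8}, ∅) :: (∅, ∅, ∅)]⟩
19. ⟨S=[2]; E={y↦5, x↦8}; C=∅; D=[(∅, {x↦8}, ∅) :: (∅, ∅, ∅)]⟩
20. ⟨S=[2]; E={x↦8}; C=∅; D=[(∅, ∅, ∅)]⟩
21. ⟨S=[2]; E=∅; C=∅; D=∅⟩
→ final value 2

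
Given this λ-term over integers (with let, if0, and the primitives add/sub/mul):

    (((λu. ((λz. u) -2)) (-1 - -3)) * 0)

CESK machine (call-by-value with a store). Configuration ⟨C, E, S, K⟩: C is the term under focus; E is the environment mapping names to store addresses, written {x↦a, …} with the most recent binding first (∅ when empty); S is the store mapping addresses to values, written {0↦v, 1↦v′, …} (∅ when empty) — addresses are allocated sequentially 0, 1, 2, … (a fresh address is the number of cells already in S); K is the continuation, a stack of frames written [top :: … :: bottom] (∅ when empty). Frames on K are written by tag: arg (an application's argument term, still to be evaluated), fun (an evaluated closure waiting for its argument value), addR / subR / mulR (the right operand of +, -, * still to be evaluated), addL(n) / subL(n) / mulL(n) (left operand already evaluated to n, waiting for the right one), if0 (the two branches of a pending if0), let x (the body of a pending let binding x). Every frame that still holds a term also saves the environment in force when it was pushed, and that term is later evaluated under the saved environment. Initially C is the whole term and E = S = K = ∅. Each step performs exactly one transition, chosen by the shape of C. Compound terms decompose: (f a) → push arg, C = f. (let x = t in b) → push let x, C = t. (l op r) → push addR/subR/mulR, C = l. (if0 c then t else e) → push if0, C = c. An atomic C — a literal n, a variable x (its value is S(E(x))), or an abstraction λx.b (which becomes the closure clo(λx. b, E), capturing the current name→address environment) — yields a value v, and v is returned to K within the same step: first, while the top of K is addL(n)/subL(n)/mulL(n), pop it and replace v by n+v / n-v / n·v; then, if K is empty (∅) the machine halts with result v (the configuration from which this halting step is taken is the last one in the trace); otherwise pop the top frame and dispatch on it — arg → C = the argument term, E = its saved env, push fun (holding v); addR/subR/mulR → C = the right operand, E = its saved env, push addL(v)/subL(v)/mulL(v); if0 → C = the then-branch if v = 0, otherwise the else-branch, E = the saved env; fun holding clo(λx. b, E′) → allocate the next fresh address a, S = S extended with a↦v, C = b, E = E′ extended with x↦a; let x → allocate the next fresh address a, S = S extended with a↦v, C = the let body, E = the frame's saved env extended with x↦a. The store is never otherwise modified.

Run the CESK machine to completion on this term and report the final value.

[0] [C=(((λu. ((λz. u) -2)) (-1 - -3)) * 0) | E=∅ | S=∅ | K=∅]
[1] [C=((λu. ((λz. u) -2)) (-1 - -3)) | E=∅ | S=∅ | K=[mulR]]
[2] [C=(λu. ((λz. u) -2)) | E=∅ | S=∅ | K=[arg :: mulR]]
[3] [C=(-1 - -3) | E=∅ | S=∅ | K=[fun :: mulR]]
[4] [C=-1 | E=∅ | S=∅ | K=[subR :: fun :: mulR]]
[5] [C=-3 | E=∅ | S=∅ | K=[subL(-1) :: fun :: mulR]]
[6] [C=((λz. u) -2) | E={u↦0} | S={0↦2} | K=[mulR]]
[7] [C=(λz. u) | E={u↦0} | S={0↦2} | K=[arg :: mulR]]
[8] [C=-2 | E={u↦0} | S={0↦2} | K=[fun :: mulR]]
[9] [C=u | E={z↦1, u↦0} | S={0↦2, 1↦-2} | K=[mulR]]
[10] [C=0 | E=∅ | S={0↦2, 1↦-2} | K=[mulL(2)]]
→ final value 0

Answer: 0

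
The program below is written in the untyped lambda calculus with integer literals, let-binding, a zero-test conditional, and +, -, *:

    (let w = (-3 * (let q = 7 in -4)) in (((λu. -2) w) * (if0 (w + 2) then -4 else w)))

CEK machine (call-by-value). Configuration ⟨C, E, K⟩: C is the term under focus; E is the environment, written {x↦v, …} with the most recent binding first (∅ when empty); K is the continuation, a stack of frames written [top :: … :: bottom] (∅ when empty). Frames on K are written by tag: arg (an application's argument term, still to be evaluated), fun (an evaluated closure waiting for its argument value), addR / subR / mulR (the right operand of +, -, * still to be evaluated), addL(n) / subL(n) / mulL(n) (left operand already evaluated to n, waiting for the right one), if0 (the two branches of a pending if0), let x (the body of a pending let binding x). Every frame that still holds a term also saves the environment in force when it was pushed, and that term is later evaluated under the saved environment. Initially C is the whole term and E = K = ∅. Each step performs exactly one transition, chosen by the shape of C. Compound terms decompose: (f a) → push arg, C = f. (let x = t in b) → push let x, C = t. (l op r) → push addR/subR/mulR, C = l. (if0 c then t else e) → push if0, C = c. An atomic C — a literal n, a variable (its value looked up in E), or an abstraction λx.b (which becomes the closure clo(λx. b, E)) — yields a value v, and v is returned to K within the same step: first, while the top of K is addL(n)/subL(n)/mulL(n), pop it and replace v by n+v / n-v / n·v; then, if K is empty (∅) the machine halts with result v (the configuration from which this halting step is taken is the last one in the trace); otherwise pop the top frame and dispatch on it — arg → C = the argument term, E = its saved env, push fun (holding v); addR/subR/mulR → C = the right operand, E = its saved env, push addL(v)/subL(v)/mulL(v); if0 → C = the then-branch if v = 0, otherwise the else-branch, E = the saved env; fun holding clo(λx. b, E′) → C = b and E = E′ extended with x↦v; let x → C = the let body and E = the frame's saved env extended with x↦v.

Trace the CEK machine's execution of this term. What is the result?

t=0: [C=(let w = (-3 * (let q = 7 in -4)) in (((λu. -2) w) * (if0 (w + 2) then -4 else w))) | E=∅ | K=∅]
t=1: [C=(-3 * (let q = 7 in -4)) | E=∅ | K=[let w]]
t=2: [C=-3 | E=∅ | K=[mulR :: let w]]
t=3: [C=(let q = 7 in -4) | E=∅ | K=[mulL(-3) :: let w]]
t=4: [C=7 | E=∅ | K=[let q :: mulL(-3) :: let w]]
t=5: [C=-4 | E={q↦7} | K=[mulL(-3) :: let w]]
t=6: [C=(((λu. -2) w) * (if0 (w + 2) then -4 else w)) | E={w↦12} | K=∅]
t=7: [C=((λu. -2) w) | E={w↦12} | K=[mulR]]
t=8: [C=(λu. -2) | E={w↦12} | K=[arg :: mulR]]
t=9: [C=w | E={w↦12} | K=[fun :: mulR]]
t=10: [C=-2 | E={u↦12, w↦12} | K=[mulR]]
t=11: [C=(if0 (w + 2) then -4 else w) | E={w↦12} | K=[mulL(-2)]]
t=12: [C=(w + 2) | E={w↦12} | K=[if0 :: mulL(-2)]]
t=13: [C=w | E={w↦12} | K=[addR :: if0 :: mulL(-2)]]
t=14: [C=2 | E={w↦12} | K=[addL(12) :: if0 :: mulL(-2)]]
t=15: [C=w | E={w↦12} | K=[mulL(-2)]]
→ final value -24

Answer: -24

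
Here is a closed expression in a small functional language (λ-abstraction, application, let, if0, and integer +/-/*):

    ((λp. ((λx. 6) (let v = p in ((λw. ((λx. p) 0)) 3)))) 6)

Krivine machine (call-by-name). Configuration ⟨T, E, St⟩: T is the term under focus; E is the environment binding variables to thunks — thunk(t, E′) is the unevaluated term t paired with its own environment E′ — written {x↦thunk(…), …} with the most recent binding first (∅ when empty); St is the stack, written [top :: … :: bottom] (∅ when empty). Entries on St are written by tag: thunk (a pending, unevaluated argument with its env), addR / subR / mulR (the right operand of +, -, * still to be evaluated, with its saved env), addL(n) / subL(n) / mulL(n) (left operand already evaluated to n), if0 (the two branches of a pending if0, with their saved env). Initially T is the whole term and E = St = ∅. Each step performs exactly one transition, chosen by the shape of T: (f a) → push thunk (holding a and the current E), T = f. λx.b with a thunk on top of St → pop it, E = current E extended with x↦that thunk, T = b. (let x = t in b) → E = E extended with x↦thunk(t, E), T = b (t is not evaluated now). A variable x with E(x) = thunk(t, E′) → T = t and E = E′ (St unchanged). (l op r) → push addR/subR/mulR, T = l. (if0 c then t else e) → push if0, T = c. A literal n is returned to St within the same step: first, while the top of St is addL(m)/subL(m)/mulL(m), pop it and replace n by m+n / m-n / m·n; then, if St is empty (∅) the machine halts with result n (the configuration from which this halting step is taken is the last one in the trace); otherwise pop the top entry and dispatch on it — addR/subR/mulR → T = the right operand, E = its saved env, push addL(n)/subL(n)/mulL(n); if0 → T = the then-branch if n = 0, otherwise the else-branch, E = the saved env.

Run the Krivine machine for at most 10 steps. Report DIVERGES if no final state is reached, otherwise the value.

Answer: 6

Execution trace:
[0] [T=((λp. ((λx. 6) (let v = p in ((λw. ((λx. p) 0)) 3)))) 6) | E=∅ | St=∅]
[1] [T=(λp. ((λx. 6) (let v = p in ((λw. ((λx. p) 0)) 3)))) | E=∅ | St=[thunk]]
[2] [T=((λx. 6) (let v = p in ((λw. ((λx. p) 0)) 3))) | E={p↦thunk(6, ∅)} | St=∅]
[3] [T=(λx. 6) | E={p↦thunk(6, ∅)} | St=[thunk]]
[4] [T=6 | E={x↦thunk((let v = p in ((λw. ((λx. p) 0)) 3)), {p↦thunk(6, ∅)}), p↦thunk(6, ∅)} | St=∅]
→ final value 6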